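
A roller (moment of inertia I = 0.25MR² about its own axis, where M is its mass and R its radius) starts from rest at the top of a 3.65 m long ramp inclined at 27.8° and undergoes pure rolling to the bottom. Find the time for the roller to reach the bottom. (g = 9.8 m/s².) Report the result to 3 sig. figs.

t ≈ 1.41 s

The moment of inertia is 0.25MR², giving k ≡ I/(MR²) = 0.25.
Along the incline Mg sinθ − f = Ma, and torque about the center fR = Iα = kMR²(a/R) gives f = kMa.
Hence a = g sinθ/(1+k) = 9.8×sin27.8°/1.25 = 3.656 m/s².
With constant a from rest, t = √(2L/a) = √(2·3.65/3.656) ≈ 1.41 s.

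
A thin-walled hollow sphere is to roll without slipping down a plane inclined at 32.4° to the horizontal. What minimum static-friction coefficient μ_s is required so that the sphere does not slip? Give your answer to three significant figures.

μ_min ≈ 0.254

Here I = (2/3)MR², so the shape factor k = I/(MR²) = 2/3.
Along the incline Mg sinθ − f = Ma, and torque about the center fR = Iα = kMR²(a/R) gives f = kMa.
These give a = g sinθ/(1+k) and the required friction f = kMg sinθ/(1+k).
The normal force is N = Mg cosθ, so μ_min = f/N = k tanθ/(1+k).
μ_min = (2/3) × tan32.4° / 1.667 ≈ 0.254.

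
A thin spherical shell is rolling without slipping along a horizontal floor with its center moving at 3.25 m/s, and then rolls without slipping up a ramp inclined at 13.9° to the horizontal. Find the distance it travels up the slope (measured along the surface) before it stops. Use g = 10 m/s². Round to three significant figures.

Here I = (2/3)MR², so the shape factor k = I/(MR²) = 2/3.
Rolling without slipping gives ω = v/R, so the total kinetic energy is ½Mv² + ½Iω² = ½(1+k)Mv² = (5/6)Mv².
Setting this equal to Mgh gives the vertical rise h = (1+k)v₀²/(2g) = 1.667×3.25²/(2×10) = 0.8802 m.
The distance along the slope is d = h/sinθ = 0.8802/sin13.9° ≈ 3.66 m.

d ≈ 3.66 m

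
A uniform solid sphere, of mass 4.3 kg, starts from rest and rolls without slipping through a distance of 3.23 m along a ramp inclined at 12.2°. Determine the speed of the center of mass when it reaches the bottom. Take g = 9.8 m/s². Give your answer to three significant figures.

v ≈ 3.09 m/s

Here I = (2/5)MR², so the shape factor k = I/(MR²) = 0.4.
Since it rolls without slipping, ω = v/R and KE = ½Mv² + ½Iω² = ½(1+k)Mv² = (7/10)Mv².
The vertical drop is h = L sinθ = 3.23 × sin12.2° = 0.6826 m.
Energy conservation: Mgh = (7/10)Mv², so v = √(2gh/(1+k)) = √(2 × 9.8 × 0.6826 / 1.4) ≈ 3.09 m/s.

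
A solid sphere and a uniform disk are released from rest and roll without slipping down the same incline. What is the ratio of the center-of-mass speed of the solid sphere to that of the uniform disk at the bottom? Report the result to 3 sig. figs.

v_ratio ≈ 1.04

Each satisfies Mgh = ½(1+k)Mv² with k = I/(MR²), so v ∝ 1/√(1+k).
For the solid sphere k = 0.4; for the uniform disk k = 0.5.
v₁/v₂ = √((1+k₂)/(1+k₁)) = √(1.5/1.4) ≈ 1.04.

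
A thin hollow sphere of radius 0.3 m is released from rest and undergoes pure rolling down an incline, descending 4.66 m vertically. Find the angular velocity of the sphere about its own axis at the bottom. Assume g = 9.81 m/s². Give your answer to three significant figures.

For this body I = (2/3)MR², i.e. k = I/(MR²) = 2/3.
Rolling without slipping gives ω = v/R, so the total kinetic energy is ½Mv² + ½Iω² = ½(1+k)Mv² = (5/6)Mv².
Energy conservation Mgh = ½(1+k)Mv² gives v = √(2gh/(1+k)) = √(2 × 9.81 × 4.66 / 1.667) = 7.407 m/s.
Then ω = v/R = 7.407 / 0.3 ≈ 24.7 rad/s.

ω ≈ 24.7 rad/s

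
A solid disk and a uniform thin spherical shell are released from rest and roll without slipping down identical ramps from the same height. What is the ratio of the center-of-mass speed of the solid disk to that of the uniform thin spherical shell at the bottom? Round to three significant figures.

Each satisfies Mgh = ½(1+k)Mv² with k = I/(MR²), so v ∝ 1/√(1+k).
For the solid disk k = 0.5; for the uniform thin spherical shell k = 2/3.
v₁/v₂ = √((1+k₂)/(1+k₁)) = √(1.667/1.5) ≈ 1.05.

v_ratio ≈ 1.05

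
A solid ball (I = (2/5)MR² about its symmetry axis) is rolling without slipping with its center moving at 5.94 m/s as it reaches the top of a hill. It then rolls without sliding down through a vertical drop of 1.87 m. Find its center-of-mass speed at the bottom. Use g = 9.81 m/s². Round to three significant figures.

v ≈ 7.84 m/s

Here I = (2/5)MR², so the shape factor k = I/(MR²) = 0.4.
Rolling without slipping gives ω = v/R, so the total kinetic energy is ½Mv² + ½Iω² = ½(1+k)Mv² = (7/10)Mv².
Energy conservation: (7/10)Mv₀² + Mgh = (7/10)Mv², so v² = v₀² + 2gh/(1+k).
v = √(5.94² + 2×9.81×1.87/1.4) = √61.49 ≈ 7.84 m/s.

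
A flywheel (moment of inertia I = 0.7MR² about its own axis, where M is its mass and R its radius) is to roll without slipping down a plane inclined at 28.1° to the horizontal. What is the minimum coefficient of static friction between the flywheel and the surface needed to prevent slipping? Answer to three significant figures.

μ_min ≈ 0.220

With I = 0.7MR², the ratio k = I/(MR²) is 0.7.
Translational: Mg sinθ − f = Ma. Rotational about the CM: fR = Iα = kMRa, so f = kMa.
These give a = g sinθ/(1+k) and the required friction f = kMg sinθ/(1+k).
The normal force is N = Mg cosθ, so μ_min = f/N = k tanθ/(1+k).
μ_min = 0.7 × tan28.1° / 1.7 ≈ 0.220.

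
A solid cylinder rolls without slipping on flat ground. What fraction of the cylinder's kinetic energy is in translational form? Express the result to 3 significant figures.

fraction ≈ 0.667

The moment of inertia is (1/2)MR², giving k ≡ I/(MR²) = 0.5.
Since ω = v/R, the translational part is ½Mv² and the rotational part is ½I(v/R)² = ½kMv²; the total is ½(1+k)Mv².
The translational fraction is therefore 1/(1+k) = 1/1.5 ≈ 0.667.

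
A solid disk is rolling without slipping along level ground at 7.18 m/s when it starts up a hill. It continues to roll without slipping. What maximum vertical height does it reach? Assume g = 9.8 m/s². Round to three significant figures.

h ≈ 3.95 m

Here I = (1/2)MR², so the shape factor k = I/(MR²) = 0.5.
The rolling condition ω = v/R makes the rotational term ½I(v/R)² = ½kMv², so KE_total = ½(1+k)Mv² = (3/4)Mv².
At the top the kinetic energy is zero, so (3/4)Mv₀² = Mgh.
Thus h = (1+k)v₀²/(2g) = 1.5 × 7.18² / (2 × 9.8) ≈ 3.95 m.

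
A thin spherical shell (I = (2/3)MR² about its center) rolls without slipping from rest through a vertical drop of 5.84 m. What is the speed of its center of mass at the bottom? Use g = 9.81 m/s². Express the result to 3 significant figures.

For this body I = (2/3)MR², i.e. k = I/(MR²) = 2/3.
Pure rolling means v = ωR; then KE = ½Mv² + ½I(v/R)² = ½(1+k)Mv² = (5/6)Mv².
Energy conservation: Mgh = (5/6)Mv², so v = √(2gh/(1+k)) = √(2 × 9.81 × 5.84 / 1.667) ≈ 8.29 m/s.

v ≈ 8.29 m/s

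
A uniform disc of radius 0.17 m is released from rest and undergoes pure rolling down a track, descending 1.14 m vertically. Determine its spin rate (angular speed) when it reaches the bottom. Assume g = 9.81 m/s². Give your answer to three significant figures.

ω ≈ 22.7 rad/s

With I = (1/2)MR², the ratio k = I/(MR²) is 0.5.
Rolling without slipping gives ω = v/R, so the total kinetic energy is ½Mv² + ½Iω² = ½(1+k)Mv² = (3/4)Mv².
Energy conservation Mgh = ½(1+k)Mv² gives v = √(2gh/(1+k)) = √(2 × 9.81 × 1.14 / 1.5) = 3.862 m/s.
The angular speed follows from ω = v/R = 3.862/0.17 ≈ 22.7 rad/s.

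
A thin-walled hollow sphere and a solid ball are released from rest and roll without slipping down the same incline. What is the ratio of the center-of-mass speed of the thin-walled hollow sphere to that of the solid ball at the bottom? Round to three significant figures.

Each satisfies Mgh = ½(1+k)Mv² with k = I/(MR²), so v ∝ 1/√(1+k).
For the thin-walled hollow sphere k = 2/3; for the solid ball k = 0.4.
v₁/v₂ = √((1+k₂)/(1+k₁)) = √(1.4/1.667) ≈ 0.917.

v_ratio ≈ 0.917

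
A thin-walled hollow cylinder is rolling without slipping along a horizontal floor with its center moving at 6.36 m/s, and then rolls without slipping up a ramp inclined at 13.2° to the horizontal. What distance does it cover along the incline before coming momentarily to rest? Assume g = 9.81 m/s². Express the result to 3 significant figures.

The moment of inertia is MR², giving k ≡ I/(MR²) = 1.
Pure rolling means v = ωR; then KE = ½Mv² + ½I(v/R)² = ½(1+k)Mv² = Mv².
Setting this equal to Mgh gives the vertical rise h = (1+k)v₀²/(2g) = 2×6.36²/(2×9.81) = 4.123 m.
Along the incline, d = h/sinθ = 4.123/sin13.2° ≈ 18.1 m.

d ≈ 18.1 m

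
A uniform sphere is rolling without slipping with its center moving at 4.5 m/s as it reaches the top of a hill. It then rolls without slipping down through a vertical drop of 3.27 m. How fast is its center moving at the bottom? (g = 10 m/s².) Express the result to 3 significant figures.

v ≈ 8.18 m/s

For this body I = (2/5)MR², i.e. k = I/(MR²) = 0.4.
Rolling without slipping gives ω = v/R, so the total kinetic energy is ½Mv² + ½Iω² = ½(1+k)Mv² = (7/10)Mv².
Energy conservation: (7/10)Mv₀² + Mgh = (7/10)Mv², so v² = v₀² + 2gh/(1+k).
v = √(4.5² + 2×10×3.27/1.4) = √66.96 ≈ 8.18 m/s.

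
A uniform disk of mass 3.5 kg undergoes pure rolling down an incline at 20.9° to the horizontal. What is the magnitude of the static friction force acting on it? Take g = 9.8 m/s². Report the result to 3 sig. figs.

f ≈ 4.08 N

With I = (1/2)MR², the ratio k = I/(MR²) is 0.5.
Along the incline Mg sinθ − f = Ma, and torque about the center fR = Iα = kMR²(a/R) gives f = kMa.
Combining, a = g sinθ/(1+k) and f = kMa = kMg sinθ/(1+k).
f = 0.5 × 3.5 × 9.8 × sin20.9° / 1.5 ≈ 4.08 N.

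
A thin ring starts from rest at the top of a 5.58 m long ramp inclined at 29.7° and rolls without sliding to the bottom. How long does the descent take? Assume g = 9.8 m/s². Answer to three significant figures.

t ≈ 2.14 s

With I = MR², the ratio k = I/(MR²) is 1.
Newton's second law down the slope: Mg sinθ − f = Ma. The torque equation fR = Iα (with α = a/R) gives f = kMa.
Hence a = g sinθ/(1+k) = 9.8×sin29.7°/2 = 2.428 m/s².
With constant a from rest, t = √(2L/a) = √(2·5.58/2.428) ≈ 2.14 s.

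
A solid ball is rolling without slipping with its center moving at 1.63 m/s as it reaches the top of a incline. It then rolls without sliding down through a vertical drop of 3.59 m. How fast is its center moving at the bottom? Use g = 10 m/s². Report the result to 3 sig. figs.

v ≈ 7.34 m/s

The moment of inertia is (2/5)MR², giving k ≡ I/(MR²) = 0.4.
Pure rolling means v = ωR; then KE = ½Mv² + ½I(v/R)² = ½(1+k)Mv² = (7/10)Mv².
Conserving energy between top and bottom: (7/10)Mv² = (7/10)Mv₀² + Mgh, hence v² = v₀² + 2gh/(1+k).
v = √(1.63² + 2×10×3.59/1.4) = √53.94 ≈ 7.34 m/s.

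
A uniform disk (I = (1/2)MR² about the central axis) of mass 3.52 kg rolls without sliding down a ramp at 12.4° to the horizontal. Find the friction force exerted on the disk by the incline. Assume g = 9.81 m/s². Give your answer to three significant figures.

The moment of inertia is (1/2)MR², giving k ≡ I/(MR²) = 0.5.
Along the incline Mg sinθ − f = Ma, and torque about the center fR = Iα = kMR²(a/R) gives f = kMa.
Combining, a = g sinθ/(1+k) and f = kMa = kMg sinθ/(1+k).
f = 0.5 × 3.52 × 9.81 × sin12.4° / 1.5 ≈ 2.47 N.

f ≈ 2.47 N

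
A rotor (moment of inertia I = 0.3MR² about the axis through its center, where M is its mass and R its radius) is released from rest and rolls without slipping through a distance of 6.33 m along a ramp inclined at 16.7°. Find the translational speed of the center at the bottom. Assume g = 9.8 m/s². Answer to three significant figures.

v ≈ 5.24 m/s

Here I = 0.3MR², so the shape factor k = I/(MR²) = 0.3.
Pure rolling means v = ωR; then KE = ½Mv² + ½I(v/R)² = ½(1+k)Mv² = (13/20)Mv².
The vertical drop is h = L sinθ = 6.33 × sin16.7° = 1.819 m.
Energy conservation: Mgh = (13/20)Mv², so v = √(2gh/(1+k)) = √(2 × 9.8 × 1.819 / 1.3) ≈ 5.24 m/s.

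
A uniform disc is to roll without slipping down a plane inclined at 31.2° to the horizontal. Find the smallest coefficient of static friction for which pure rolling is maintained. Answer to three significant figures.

The moment of inertia is (1/2)MR², giving k ≡ I/(MR²) = 0.5.
Newton's second law down the slope: Mg sinθ − f = Ma. The torque equation fR = Iα (with α = a/R) gives f = kMa.
These give a = g sinθ/(1+k) and the required friction f = kMg sinθ/(1+k).
The normal force is N = Mg cosθ, so μ_min = f/N = k tanθ/(1+k).
μ_min = 0.5 × tan31.2° / 1.5 ≈ 0.202.

μ_min ≈ 0.202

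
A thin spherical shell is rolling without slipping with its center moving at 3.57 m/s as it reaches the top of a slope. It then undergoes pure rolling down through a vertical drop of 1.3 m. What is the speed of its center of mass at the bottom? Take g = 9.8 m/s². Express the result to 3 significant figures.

Here I = (2/3)MR², so the shape factor k = I/(MR²) = 2/3.
The rolling condition ω = v/R makes the rotational term ½I(v/R)² = ½kMv², so KE_total = ½(1+k)Mv² = (5/6)Mv².
Conserving energy between top and bottom: (5/6)Mv² = (5/6)Mv₀² + Mgh, hence v² = v₀² + 2gh/(1+k).
v = √(3.57² + 2×9.8×1.3/1.667) = √28.03 ≈ 5.29 m/s.

v ≈ 5.29 m/s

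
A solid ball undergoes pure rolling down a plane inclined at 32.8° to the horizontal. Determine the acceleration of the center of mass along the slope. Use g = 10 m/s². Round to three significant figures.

a ≈ 3.87 m/s²

The moment of inertia is (2/5)MR², giving k ≡ I/(MR²) = 0.4.
Newton's second law down the slope: Mg sinθ − f = Ma. The torque equation fR = Iα (with α = a/R) gives f = kMa.
Eliminating f: Mg sinθ = (1+k)Ma, so a = g sinθ/(1+k) = 10 × sin32.8° / 1.4 ≈ 3.87 m/s².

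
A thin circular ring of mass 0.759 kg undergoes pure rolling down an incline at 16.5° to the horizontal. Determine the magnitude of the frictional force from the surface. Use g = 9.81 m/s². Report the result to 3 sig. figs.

f ≈ 1.06 N

Here I = MR², so the shape factor k = I/(MR²) = 1.
Translational: Mg sinθ − f = Ma. Rotational about the CM: fR = Iα = kMRa, so f = kMa.
Combining, a = g sinθ/(1+k) and f = kMa = kMg sinθ/(1+k).
f = 1 × 0.759 × 9.81 × sin16.5° / 2 ≈ 1.06 N.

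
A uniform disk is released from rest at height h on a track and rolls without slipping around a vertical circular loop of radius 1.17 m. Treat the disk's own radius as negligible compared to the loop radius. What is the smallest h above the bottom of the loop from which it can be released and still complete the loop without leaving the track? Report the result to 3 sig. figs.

Here I = (1/2)MR², so the shape factor k = I/(MR²) = 0.5.
At the top of the loop, the minimum-contact condition is Mg = Mv_top²/r, so v_top² = gr.
With ω = v/R, the kinetic energy at speed v is ½(1+k)Mv² = (3/4)Mv².
Energy conservation from release (height h) to the top (height 2r): Mgh = Mg(2r) + (3/4)M·gr.
Thus h_min = 2r + (1+k)r/2 = r(2 + 1.5/2) = 1.17 × 2.75 ≈ 3.22 m.

h_min ≈ 3.22 m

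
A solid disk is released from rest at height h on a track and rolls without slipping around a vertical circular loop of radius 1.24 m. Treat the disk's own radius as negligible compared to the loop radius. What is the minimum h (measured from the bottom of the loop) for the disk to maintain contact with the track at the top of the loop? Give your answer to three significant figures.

h_min ≈ 3.41 m

With I = (1/2)MR², the ratio k = I/(MR²) is 0.5.
At the top of the loop, the minimum-contact condition is Mg = Mv_top²/r, so v_top² = gr.
With ω = v/R, the kinetic energy at speed v is ½(1+k)Mv² = (3/4)Mv².
Energy conservation from release (height h) to the top (height 2r): Mgh = Mg(2r) + (3/4)M·gr.
Thus h_min = 2r + (1+k)r/2 = r(2 + 1.5/2) = 1.24 × 2.75 ≈ 3.41 m.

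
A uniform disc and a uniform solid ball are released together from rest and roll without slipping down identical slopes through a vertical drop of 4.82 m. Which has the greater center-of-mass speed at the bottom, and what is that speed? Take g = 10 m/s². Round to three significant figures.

For rolling without slipping, Mgh = ½(1+k)Mv² where k = I/(MR²), so v = √(2gh/(1+k)).
Uniform disc: k = 0.5, giving v = √(2×10×4.82/1.5) = 8.017 m/s.
Uniform solid ball: k = 0.4, giving v = √(2×10×4.82/1.4) = 8.298 m/s.
The smaller k wins: the uniform solid ball, at ≈ 8.30 m/s.

the uniform solid ball, at v ≈ 8.30 m/s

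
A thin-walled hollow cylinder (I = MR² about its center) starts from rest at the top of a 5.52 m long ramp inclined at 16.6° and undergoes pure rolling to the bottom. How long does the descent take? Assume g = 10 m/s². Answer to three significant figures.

t ≈ 2.78 s

The moment of inertia is MR², giving k ≡ I/(MR²) = 1.
Along the incline Mg sinθ − f = Ma, and torque about the center fR = Iα = kMR²(a/R) gives f = kMa.
Hence a = g sinθ/(1+k) = 10×sin16.6°/2 = 1.428 m/s².
With constant a from rest, t = √(2L/a) = √(2·5.52/1.428) ≈ 2.78 s.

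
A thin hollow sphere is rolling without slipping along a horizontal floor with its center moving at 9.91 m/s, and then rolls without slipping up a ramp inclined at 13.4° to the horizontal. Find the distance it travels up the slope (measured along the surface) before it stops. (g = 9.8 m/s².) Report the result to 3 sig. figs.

d ≈ 36.0 m

Here I = (2/3)MR², so the shape factor k = I/(MR²) = 2/3.
Since it rolls without slipping, ω = v/R and KE = ½Mv² + ½Iω² = ½(1+k)Mv² = (5/6)Mv².
Setting this equal to Mgh gives the vertical rise h = (1+k)v₀²/(2g) = 1.667×9.91²/(2×9.8) = 8.351 m.
The distance along the slope is d = h/sinθ = 8.351/sin13.4° ≈ 36.0 m.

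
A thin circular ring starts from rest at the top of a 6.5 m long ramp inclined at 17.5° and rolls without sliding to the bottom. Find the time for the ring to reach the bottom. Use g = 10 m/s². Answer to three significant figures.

For this body I = MR², i.e. k = I/(MR²) = 1.
Along the incline Mg sinθ − f = Ma, and torque about the center fR = Iα = kMR²(a/R) gives f = kMa.
Hence a = g sinθ/(1+k) = 10×sin17.5°/2 = 1.504 m/s².
Starting from rest, L = ½at², so t = √(2L/a) = √(2×6.5/1.504) ≈ 2.94 s.

t ≈ 2.94 s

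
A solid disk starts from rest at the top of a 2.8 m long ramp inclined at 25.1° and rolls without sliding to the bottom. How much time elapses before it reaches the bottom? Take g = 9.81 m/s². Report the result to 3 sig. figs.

t ≈ 1.42 s

Here I = (1/2)MR², so the shape factor k = I/(MR²) = 0.5.
Newton's second law down the slope: Mg sinθ − f = Ma. The torque equation fR = Iα (with α = a/R) gives f = kMa.
Hence a = g sinθ/(1+k) = 9.81×sin25.1°/1.5 = 2.774 m/s².
With constant a from rest, t = √(2L/a) = √(2·2.8/2.774) ≈ 1.42 s.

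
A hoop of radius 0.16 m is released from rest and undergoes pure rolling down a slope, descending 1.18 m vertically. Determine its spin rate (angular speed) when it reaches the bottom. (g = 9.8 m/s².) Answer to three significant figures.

ω ≈ 21.3 rad/s

For this body I = MR², i.e. k = I/(MR²) = 1.
Since it rolls without slipping, ω = v/R and KE = ½Mv² + ½Iω² = ½(1+k)Mv² = Mv².
Energy conservation Mgh = ½(1+k)Mv² gives v = √(2gh/(1+k)) = √(2 × 9.8 × 1.18 / 2) = 3.401 m/s.
Then ω = v/R = 3.401 / 0.16 ≈ 21.3 rad/s.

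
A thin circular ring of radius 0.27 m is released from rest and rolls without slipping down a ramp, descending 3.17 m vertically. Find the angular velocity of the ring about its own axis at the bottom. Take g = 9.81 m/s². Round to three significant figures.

Here I = MR², so the shape factor k = I/(MR²) = 1.
Pure rolling means v = ωR; then KE = ½Mv² + ½I(v/R)² = ½(1+k)Mv² = Mv².
Energy conservation Mgh = ½(1+k)Mv² gives v = √(2gh/(1+k)) = √(2 × 9.81 × 3.17 / 2) = 5.577 m/s.
Then ω = v/R = 5.577 / 0.27 ≈ 20.7 rad/s.

ω ≈ 20.7 rad/s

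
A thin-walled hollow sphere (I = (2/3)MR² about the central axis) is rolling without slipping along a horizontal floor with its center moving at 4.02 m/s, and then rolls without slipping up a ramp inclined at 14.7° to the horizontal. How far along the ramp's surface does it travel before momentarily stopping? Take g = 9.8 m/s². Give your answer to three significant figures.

With I = (2/3)MR², the ratio k = I/(MR²) is 2/3.
Since it rolls without slipping, ω = v/R and KE = ½Mv² + ½Iω² = ½(1+k)Mv² = (5/6)Mv².
Setting this equal to Mgh gives the vertical rise h = (1+k)v₀²/(2g) = 1.667×4.02²/(2×9.8) = 1.374 m.
Along the incline, d = h/sinθ = 1.374/sin14.7° ≈ 5.42 m.

d ≈ 5.42 m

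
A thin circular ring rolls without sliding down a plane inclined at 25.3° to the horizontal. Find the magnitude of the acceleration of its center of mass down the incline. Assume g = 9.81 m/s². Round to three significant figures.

With I = MR², the ratio k = I/(MR²) is 1.
Translational: Mg sinθ − f = Ma. Rotational about the CM: fR = Iα = kMRa, so f = kMa.
Eliminating f: Mg sinθ = (1+k)Ma, so a = g sinθ/(1+k) = 9.81 × sin25.3° / 2 ≈ 2.10 m/s².

a ≈ 2.10 m/s²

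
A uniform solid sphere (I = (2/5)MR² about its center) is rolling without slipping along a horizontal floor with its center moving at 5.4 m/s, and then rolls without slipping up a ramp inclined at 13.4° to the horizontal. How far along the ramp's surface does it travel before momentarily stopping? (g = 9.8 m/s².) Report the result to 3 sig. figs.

Here I = (2/5)MR², so the shape factor k = I/(MR²) = 0.4.
Rolling without slipping gives ω = v/R, so the total kinetic energy is ½Mv² + ½Iω² = ½(1+k)Mv² = (7/10)Mv².
Setting this equal to Mgh gives the vertical rise h = (1+k)v₀²/(2g) = 1.4×5.4²/(2×9.8) = 2.083 m.
Along the incline, d = h/sinθ = 2.083/sin13.4° ≈ 8.99 m.

d ≈ 8.99 m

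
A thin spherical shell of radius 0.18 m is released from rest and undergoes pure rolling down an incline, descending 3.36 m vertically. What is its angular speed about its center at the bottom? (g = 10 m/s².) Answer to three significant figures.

ω ≈ 35.3 rad/s

For this body I = (2/3)MR², i.e. k = I/(MR²) = 2/3.
The rolling condition ω = v/R makes the rotational term ½I(v/R)² = ½kMv², so KE_total = ½(1+k)Mv² = (5/6)Mv².
Energy conservation Mgh = ½(1+k)Mv² gives v = √(2gh/(1+k)) = √(2 × 10 × 3.36 / 1.667) = 6.35 m/s.
The angular speed follows from ω = v/R = 6.35/0.18 ≈ 35.3 rad/s.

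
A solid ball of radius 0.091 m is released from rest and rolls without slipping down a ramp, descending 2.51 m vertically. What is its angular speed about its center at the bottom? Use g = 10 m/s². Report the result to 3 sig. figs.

ω ≈ 65.8 rad/s

With I = (2/5)MR², the ratio k = I/(MR²) is 0.4.
Since it rolls without slipping, ω = v/R and KE = ½Mv² + ½Iω² = ½(1+k)Mv² = (7/10)Mv².
Energy conservation Mgh = ½(1+k)Mv² gives v = √(2gh/(1+k)) = √(2 × 10 × 2.51 / 1.4) = 5.988 m/s.
Then ω = v/R = 5.988 / 0.091 ≈ 65.8 rad/s.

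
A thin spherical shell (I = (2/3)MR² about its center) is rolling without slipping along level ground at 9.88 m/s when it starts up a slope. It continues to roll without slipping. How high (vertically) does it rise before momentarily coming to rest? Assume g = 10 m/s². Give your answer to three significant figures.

Here I = (2/3)MR², so the shape factor k = I/(MR²) = 2/3.
Since it rolls without slipping, ω = v/R and KE = ½Mv² + ½Iω² = ½(1+k)Mv² = (5/6)Mv².
All of this converts to potential energy at the highest point: (5/6)Mv₀² = Mgh.
Thus h = (1+k)v₀²/(2g) = 1.667 × 9.88² / (2 × 10) ≈ 8.13 m.

h ≈ 8.13 m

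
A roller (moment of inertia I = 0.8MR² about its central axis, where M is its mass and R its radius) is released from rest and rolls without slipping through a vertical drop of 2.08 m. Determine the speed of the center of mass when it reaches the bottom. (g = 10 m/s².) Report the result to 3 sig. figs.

With I = 0.8MR², the ratio k = I/(MR²) is 0.8.
The rolling condition ω = v/R makes the rotational term ½I(v/R)² = ½kMv², so KE_total = ½(1+k)Mv² = (9/10)Mv².
Energy conservation: Mgh = (9/10)Mv², so v = √(2gh/(1+k)) = √(2 × 10 × 2.08 / 1.8) ≈ 4.81 m/s.

v ≈ 4.81 m/s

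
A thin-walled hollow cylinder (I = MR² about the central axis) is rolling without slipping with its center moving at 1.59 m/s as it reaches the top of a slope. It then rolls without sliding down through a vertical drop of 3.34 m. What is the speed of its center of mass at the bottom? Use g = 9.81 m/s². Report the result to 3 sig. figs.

v ≈ 5.94 m/s

With I = MR², the ratio k = I/(MR²) is 1.
Since it rolls without slipping, ω = v/R and KE = ½Mv² + ½Iω² = ½(1+k)Mv² = Mv².
Conserving energy between top and bottom: Mv² = Mv₀² + Mgh, hence v² = v₀² + 2gh/(1+k).
v = √(1.59² + 2×9.81×3.34/2) = √35.29 ≈ 5.94 m/s.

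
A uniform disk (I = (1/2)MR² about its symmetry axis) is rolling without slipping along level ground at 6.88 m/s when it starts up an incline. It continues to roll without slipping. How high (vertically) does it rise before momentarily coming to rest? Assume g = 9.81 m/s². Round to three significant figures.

With I = (1/2)MR², the ratio k = I/(MR²) is 0.5.
Pure rolling means v = ωR; then KE = ½Mv² + ½I(v/R)² = ½(1+k)Mv² = (3/4)Mv².
At the top the kinetic energy is zero, so (3/4)Mv₀² = Mgh.
Thus h = (1+k)v₀²/(2g) = 1.5 × 6.88² / (2 × 9.81) ≈ 3.62 m.

h ≈ 3.62 m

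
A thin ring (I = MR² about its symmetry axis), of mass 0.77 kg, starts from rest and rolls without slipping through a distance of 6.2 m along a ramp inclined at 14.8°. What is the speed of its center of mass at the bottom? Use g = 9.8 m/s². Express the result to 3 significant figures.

v ≈ 3.94 m/s

Here I = MR², so the shape factor k = I/(MR²) = 1.
Pure rolling means v = ωR; then KE = ½Mv² + ½I(v/R)² = ½(1+k)Mv² = Mv².
The vertical drop is h = L sinθ = 6.2 × sin14.8° = 1.584 m.
Setting Mgh = Mv² gives v = √(2gh/(1+k)) = √(2·9.8·1.584/2) ≈ 3.94 m/s.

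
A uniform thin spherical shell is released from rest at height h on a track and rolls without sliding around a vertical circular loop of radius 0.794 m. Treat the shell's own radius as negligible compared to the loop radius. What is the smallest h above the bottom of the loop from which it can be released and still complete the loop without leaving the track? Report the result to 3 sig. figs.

h_min ≈ 2.25 m

The moment of inertia is (2/3)MR², giving k ≡ I/(MR²) = 2/3.
At the top of the loop, the minimum-contact condition is Mg = Mv_top²/r, so v_top² = gr.
With ω = v/R, the kinetic energy at speed v is ½(1+k)Mv² = (5/6)Mv².
Energy conservation from release (height h) to the top (height 2r): Mgh = Mg(2r) + (5/6)M·gr.
Thus h_min = 2r + (1+k)r/2 = r(2 + 1.667/2) = 0.794 × 2.833 ≈ 2.25 m.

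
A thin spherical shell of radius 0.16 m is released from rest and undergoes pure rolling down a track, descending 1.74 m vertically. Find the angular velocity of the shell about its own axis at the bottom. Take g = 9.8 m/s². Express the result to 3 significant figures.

With I = (2/3)MR², the ratio k = I/(MR²) is 2/3.
Since it rolls without slipping, ω = v/R and KE = ½Mv² + ½Iω² = ½(1+k)Mv² = (5/6)Mv².
Energy conservation Mgh = ½(1+k)Mv² gives v = √(2gh/(1+k)) = √(2 × 9.8 × 1.74 / 1.667) = 4.524 m/s.
Then ω = v/R = 4.524 / 0.16 ≈ 28.3 rad/s.

ω ≈ 28.3 rad/s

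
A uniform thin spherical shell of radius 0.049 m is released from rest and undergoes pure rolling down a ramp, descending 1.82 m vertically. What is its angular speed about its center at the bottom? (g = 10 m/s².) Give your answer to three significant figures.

The moment of inertia is (2/3)MR², giving k ≡ I/(MR²) = 2/3.
Pure rolling means v = ωR; then KE = ½Mv² + ½I(v/R)² = ½(1+k)Mv² = (5/6)Mv².
Energy conservation Mgh = ½(1+k)Mv² gives v = √(2gh/(1+k)) = √(2 × 10 × 1.82 / 1.667) = 4.673 m/s.
Then ω = v/R = 4.673 / 0.049 ≈ 95.4 rad/s.

ω ≈ 95.4 rad/s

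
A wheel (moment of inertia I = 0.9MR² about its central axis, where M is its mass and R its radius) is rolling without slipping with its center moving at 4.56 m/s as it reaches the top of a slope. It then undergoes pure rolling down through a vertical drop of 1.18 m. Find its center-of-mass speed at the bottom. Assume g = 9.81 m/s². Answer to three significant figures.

Here I = 0.9MR², so the shape factor k = I/(MR²) = 0.9.
The rolling condition ω = v/R makes the rotational term ½I(v/R)² = ½kMv², so KE_total = ½(1+k)Mv² = (19/20)Mv².
Conserving energy between top and bottom: (19/20)Mv² = (19/20)Mv₀² + Mgh, hence v² = v₀² + 2gh/(1+k).
v = √(4.56² + 2×9.81×1.18/1.9) = √32.98 ≈ 5.74 m/s.

v ≈ 5.74 m/s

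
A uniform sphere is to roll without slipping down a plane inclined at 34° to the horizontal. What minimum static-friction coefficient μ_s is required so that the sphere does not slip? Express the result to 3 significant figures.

For this body I = (2/5)MR², i.e. k = I/(MR²) = 0.4.
Translational: Mg sinθ − f = Ma. Rotational about the CM: fR = Iα = kMRa, so f = kMa.
These give a = g sinθ/(1+k) and the required friction f = kMg sinθ/(1+k).
The normal force is N = Mg cosθ, so μ_min = f/N = k tanθ/(1+k).
μ_min = 0.4 × tan34° / 1.4 ≈ 0.193.

μ_min ≈ 0.193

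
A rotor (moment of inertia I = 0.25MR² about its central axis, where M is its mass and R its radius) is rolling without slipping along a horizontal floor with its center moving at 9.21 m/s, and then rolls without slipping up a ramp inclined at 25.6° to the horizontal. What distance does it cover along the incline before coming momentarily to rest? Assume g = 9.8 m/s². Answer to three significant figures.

Here I = 0.25MR², so the shape factor k = I/(MR²) = 0.25.
The rolling condition ω = v/R makes the rotational term ½I(v/R)² = ½kMv², so KE_total = ½(1+k)Mv² = (5/8)Mv².
Setting this equal to Mgh gives the vertical rise h = (1+k)v₀²/(2g) = 1.25×9.21²/(2×9.8) = 5.41 m.
The distance along the slope is d = h/sinθ = 5.41/sin25.6° ≈ 12.5 m.

d ≈ 12.5 m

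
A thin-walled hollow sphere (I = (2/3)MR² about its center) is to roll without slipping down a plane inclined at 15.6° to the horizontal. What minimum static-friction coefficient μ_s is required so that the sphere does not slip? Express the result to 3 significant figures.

The moment of inertia is (2/3)MR², giving k ≡ I/(MR²) = 2/3.
Translational: Mg sinθ − f = Ma. Rotational about the CM: fR = Iα = kMRa, so f = kMa.
These give a = g sinθ/(1+k) and the required friction f = kMg sinθ/(1+k).
With N = Mg cosθ, the no-slip condition f ≤ μN gives μ_min = f/N = k tanθ/(1+k).
μ_min = (2/3) × tan15.6° / 1.667 ≈ 0.112.

μ_min ≈ 0.112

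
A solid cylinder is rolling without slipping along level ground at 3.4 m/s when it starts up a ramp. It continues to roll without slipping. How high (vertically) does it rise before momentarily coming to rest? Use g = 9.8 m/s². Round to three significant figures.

h ≈ 0.885 m

The moment of inertia is (1/2)MR², giving k ≡ I/(MR²) = 0.5.
The rolling condition ω = v/R makes the rotational term ½I(v/R)² = ½kMv², so KE_total = ½(1+k)Mv² = (3/4)Mv².
All of this converts to potential energy at the highest point: (3/4)Mv₀² = Mgh.
Thus h = (1+k)v₀²/(2g) = 1.5 × 3.4² / (2 × 9.8) ≈ 0.885 m.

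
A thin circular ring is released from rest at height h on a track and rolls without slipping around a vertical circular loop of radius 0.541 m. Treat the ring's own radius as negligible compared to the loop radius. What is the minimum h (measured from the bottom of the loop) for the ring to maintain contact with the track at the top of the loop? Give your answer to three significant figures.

For this body I = MR², i.e. k = I/(MR²) = 1.
At the top of the loop, the minimum-contact condition is Mg = Mv_top²/r, so v_top² = gr.
With ω = v/R, the kinetic energy at speed v is ½(1+k)Mv² = Mv².
Energy conservation from release (height h) to the top (height 2r): Mgh = Mg(2r) + M·gr.
Thus h_min = 2r + (1+k)r/2 = r(2 + 2/2) = 0.541 × 3 ≈ 1.62 m.

h_min ≈ 1.62 m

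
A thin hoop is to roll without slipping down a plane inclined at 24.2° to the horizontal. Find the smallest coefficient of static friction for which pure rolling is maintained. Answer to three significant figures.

μ_min ≈ 0.225

With I = MR², the ratio k = I/(MR²) is 1.
Translational: Mg sinθ − f = Ma. Rotational about the CM: fR = Iα = kMRa, so f = kMa.
These give a = g sinθ/(1+k) and the required friction f = kMg sinθ/(1+k).
The normal force is N = Mg cosθ, so μ_min = f/N = k tanθ/(1+k).
μ_min = 1 × tan24.2° / 2 ≈ 0.225.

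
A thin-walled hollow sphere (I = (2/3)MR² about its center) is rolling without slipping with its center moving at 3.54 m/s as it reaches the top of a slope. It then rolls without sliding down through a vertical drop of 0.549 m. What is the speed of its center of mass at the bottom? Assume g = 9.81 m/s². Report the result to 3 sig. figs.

v ≈ 4.36 m/s

For this body I = (2/3)MR², i.e. k = I/(MR²) = 2/3.
Since it rolls without slipping, ω = v/R and KE = ½Mv² + ½Iω² = ½(1+k)Mv² = (5/6)Mv².
Conserving energy between top and bottom: (5/6)Mv² = (5/6)Mv₀² + Mgh, hence v² = v₀² + 2gh/(1+k).
v = √(3.54² + 2×9.81×0.549/1.667) = √18.99 ≈ 4.36 m/s.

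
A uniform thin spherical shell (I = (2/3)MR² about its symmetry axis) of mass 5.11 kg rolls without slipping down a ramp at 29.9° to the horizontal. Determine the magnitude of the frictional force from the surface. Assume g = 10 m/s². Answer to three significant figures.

f ≈ 10.2 N

With I = (2/3)MR², the ratio k = I/(MR²) is 2/3.
Newton's second law down the slope: Mg sinθ − f = Ma. The torque equation fR = Iα (with α = a/R) gives f = kMa.
Combining, a = g sinθ/(1+k) and f = kMa = kMg sinθ/(1+k).
f = (2/3) × 5.11 × 10 × sin29.9° / 1.667 ≈ 10.2 N.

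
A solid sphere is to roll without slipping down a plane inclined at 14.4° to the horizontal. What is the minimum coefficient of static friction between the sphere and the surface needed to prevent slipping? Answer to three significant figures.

For this body I = (2/5)MR², i.e. k = I/(MR²) = 0.4.
Along the incline Mg sinθ − f = Ma, and torque about the center fR = Iα = kMR²(a/R) gives f = kMa.
These give a = g sinθ/(1+k) and the required friction f = kMg sinθ/(1+k).
With N = Mg cosθ, the no-slip condition f ≤ μN gives μ_min = f/N = k tanθ/(1+k).
μ_min = 0.4 × tan14.4° / 1.4 ≈ 0.0734.

μ_min ≈ 0.0734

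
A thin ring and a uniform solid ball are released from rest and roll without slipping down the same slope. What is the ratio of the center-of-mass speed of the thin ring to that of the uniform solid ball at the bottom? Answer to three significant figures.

Each satisfies Mgh = ½(1+k)Mv² with k = I/(MR²), so v ∝ 1/√(1+k).
For the thin ring k = 1; for the uniform solid ball k = 0.4.
v₁/v₂ = √((1+k₂)/(1+k₁)) = √(1.4/2) ≈ 0.837.

v_ratio ≈ 0.837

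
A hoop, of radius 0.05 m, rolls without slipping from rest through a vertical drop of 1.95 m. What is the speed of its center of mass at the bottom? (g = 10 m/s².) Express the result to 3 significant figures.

Here I = MR², so the shape factor k = I/(MR²) = 1.
Pure rolling means v = ωR; then KE = ½Mv² + ½I(v/R)² = ½(1+k)Mv² = Mv².
Energy conservation: Mgh = Mv², so v = √(2gh/(1+k)) = √(2 × 10 × 1.95 / 2) ≈ 4.42 m/s.

v ≈ 4.42 m/s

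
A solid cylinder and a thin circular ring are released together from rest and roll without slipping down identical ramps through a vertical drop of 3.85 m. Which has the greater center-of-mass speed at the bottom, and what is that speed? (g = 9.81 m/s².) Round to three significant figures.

the solid cylinder, at v ≈ 7.10 m/s

For rolling without slipping, Mgh = ½(1+k)Mv² where k = I/(MR²), so v = √(2gh/(1+k)).
Solid cylinder: k = 0.5, giving v = √(2×9.81×3.85/1.5) = 7.096 m/s.
Thin circular ring: k = 1, giving v = √(2×9.81×3.85/2) = 6.146 m/s.
The smaller k wins: the solid cylinder, at ≈ 7.10 m/s.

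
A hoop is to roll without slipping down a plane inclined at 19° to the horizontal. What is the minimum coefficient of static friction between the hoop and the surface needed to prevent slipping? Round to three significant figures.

μ_min ≈ 0.172

With I = MR², the ratio k = I/(MR²) is 1.
Along the incline Mg sinθ − f = Ma, and torque about the center fR = Iα = kMR²(a/R) gives f = kMa.
These give a = g sinθ/(1+k) and the required friction f = kMg sinθ/(1+k).
The normal force is N = Mg cosθ, so μ_min = f/N = k tanθ/(1+k).
μ_min = 1 × tan19° / 2 ≈ 0.172.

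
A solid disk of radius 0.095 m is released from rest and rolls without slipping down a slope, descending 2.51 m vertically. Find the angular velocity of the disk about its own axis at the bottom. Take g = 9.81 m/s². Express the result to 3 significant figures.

ω ≈ 60.3 rad/s

For this body I = (1/2)MR², i.e. k = I/(MR²) = 0.5.
Pure rolling means v = ωR; then KE = ½Mv² + ½I(v/R)² = ½(1+k)Mv² = (3/4)Mv².
Energy conservation Mgh = ½(1+k)Mv² gives v = √(2gh/(1+k)) = √(2 × 9.81 × 2.51 / 1.5) = 5.73 m/s.
The angular speed follows from ω = v/R = 5.73/0.095 ≈ 60.3 rad/s.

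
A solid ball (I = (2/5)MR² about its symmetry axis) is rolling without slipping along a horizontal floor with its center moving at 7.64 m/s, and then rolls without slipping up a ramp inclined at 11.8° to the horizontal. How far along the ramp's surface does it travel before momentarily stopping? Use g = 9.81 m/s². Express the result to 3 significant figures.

d ≈ 20.4 m

Here I = (2/5)MR², so the shape factor k = I/(MR²) = 0.4.
The rolling condition ω = v/R makes the rotational term ½I(v/R)² = ½kMv², so KE_total = ½(1+k)Mv² = (7/10)Mv².
Setting this equal to Mgh gives the vertical rise h = (1+k)v₀²/(2g) = 1.4×7.64²/(2×9.81) = 4.165 m.
Along the incline, d = h/sinθ = 4.165/sin11.8° ≈ 20.4 m.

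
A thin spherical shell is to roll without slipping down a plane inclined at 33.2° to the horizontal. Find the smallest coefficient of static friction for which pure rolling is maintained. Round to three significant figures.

Here I = (2/3)MR², so the shape factor k = I/(MR²) = 2/3.
Along the incline Mg sinθ − f = Ma, and torque about the center fR = Iα = kMR²(a/R) gives f = kMa.
These give a = g sinθ/(1+k) and the required friction f = kMg sinθ/(1+k).
With N = Mg cosθ, the no-slip condition f ≤ μN gives μ_min = f/N = k tanθ/(1+k).
μ_min = (2/3) × tan33.2° / 1.667 ≈ 0.262.

μ_min ≈ 0.262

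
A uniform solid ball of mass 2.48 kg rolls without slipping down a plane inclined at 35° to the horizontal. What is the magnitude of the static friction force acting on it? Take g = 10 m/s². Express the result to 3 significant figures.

The moment of inertia is (2/5)MR², giving k ≡ I/(MR²) = 0.4.
Along the incline Mg sinθ − f = Ma, and torque about the center fR = Iα = kMR²(a/R) gives f = kMa.
Combining, a = g sinθ/(1+k) and f = kMa = kMg sinθ/(1+k).
f = 0.4 × 2.48 × 10 × sin35° / 1.4 ≈ 4.06 N.

f ≈ 4.06 N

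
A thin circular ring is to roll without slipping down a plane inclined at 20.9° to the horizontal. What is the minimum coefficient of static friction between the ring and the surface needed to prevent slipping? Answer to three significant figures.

With I = MR², the ratio k = I/(MR²) is 1.
Translational: Mg sinθ − f = Ma. Rotational about the CM: fR = Iα = kMRa, so f = kMa.
These give a = g sinθ/(1+k) and the required friction f = kMg sinθ/(1+k).
The normal force is N = Mg cosθ, so μ_min = f/N = k tanθ/(1+k).
μ_min = 1 × tan20.9° / 2 ≈ 0.191.

μ_min ≈ 0.191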